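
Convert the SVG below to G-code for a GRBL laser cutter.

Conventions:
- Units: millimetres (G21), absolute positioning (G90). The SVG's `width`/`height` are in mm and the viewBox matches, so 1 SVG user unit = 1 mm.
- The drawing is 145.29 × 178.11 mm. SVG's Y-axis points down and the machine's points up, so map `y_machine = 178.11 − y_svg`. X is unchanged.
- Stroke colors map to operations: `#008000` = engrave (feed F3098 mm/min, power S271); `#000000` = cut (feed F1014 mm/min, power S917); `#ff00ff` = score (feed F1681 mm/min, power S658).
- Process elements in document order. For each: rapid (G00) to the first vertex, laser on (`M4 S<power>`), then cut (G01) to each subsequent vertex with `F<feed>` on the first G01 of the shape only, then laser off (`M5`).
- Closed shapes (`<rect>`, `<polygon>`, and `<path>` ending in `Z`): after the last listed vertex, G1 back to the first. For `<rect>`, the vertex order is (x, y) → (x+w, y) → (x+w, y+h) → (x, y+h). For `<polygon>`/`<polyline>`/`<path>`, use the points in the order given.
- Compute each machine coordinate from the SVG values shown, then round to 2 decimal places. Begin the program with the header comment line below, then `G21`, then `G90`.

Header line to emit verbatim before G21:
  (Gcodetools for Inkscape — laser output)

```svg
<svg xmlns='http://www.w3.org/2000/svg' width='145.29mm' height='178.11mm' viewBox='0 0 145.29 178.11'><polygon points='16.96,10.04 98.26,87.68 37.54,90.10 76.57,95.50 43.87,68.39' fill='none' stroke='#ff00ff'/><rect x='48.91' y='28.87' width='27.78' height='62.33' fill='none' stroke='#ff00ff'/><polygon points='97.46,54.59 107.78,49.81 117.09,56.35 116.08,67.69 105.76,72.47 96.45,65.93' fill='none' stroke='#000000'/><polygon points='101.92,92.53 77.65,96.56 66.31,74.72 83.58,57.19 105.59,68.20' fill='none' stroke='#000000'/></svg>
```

(Gcodetools for Inkscape — laser output)
G21
G90
G00 X16.96 Y168.07
M4 S658
G01 X98.26 Y90.43 F1681
G01 X37.54 Y88.01
G01 X76.57 Y82.61
G01 X43.87 Y109.72
G01 X16.96 Y168.07
M5
G00 X48.91 Y149.24
M4 S658
G01 X76.69 Y149.24 F1681
G01 X76.69 Y86.91
G01 X48.91 Y86.91
G01 X48.91 Y149.24
M5
G00 X97.46 Y123.52
M4 S917
G01 X107.78 Y128.30 F1014
G01 X117.09 Y121.76
G01 X116.08 Y110.42
G01 X105.76 Y105.64
G01 X96.45 Y112.18
G01 X97.46 Y123.52
M5
G00 X101.92 Y85.58
M4 S917
G01 X77.65 Y81.55 F1014
G01 X66.31 Y103.39
G01 X83.58 Y120.92
G01 X105.59 Y109.91
G01 X101.92 Y85.58
M5

viewBox `0 0 145.29 178.11` with mm width/height → 1 unit = 1 mm. Flip: y_m = 178.11 − y_svg.

**Shape 1** — `<polygon>` closed polygon, stroke `#ff00ff` → score (S658, F1681). Machine vertices: (16.96,168.07) → (98.26,90.43) → (37.54,88.01) → (76.57,82.61) → (43.87,109.72) → (16.96,168.07). Closed: final G1 returns to the first vertex.

**Shape 2** — `<rect>` rectangle, stroke `#ff00ff` → score (S658, F1681). Machine vertices: (48.91,149.24) → (76.69,149.24) → (76.69,86.91) → (48.91,86.91) → (48.91,149.24). Closed: final G1 returns to the first vertex.

**Shape 3** — `<polygon>` regular polygon, stroke `#000000` → cut (S917, F1014). Machine vertices: (97.46,123.52) → (107.78,128.30) → (117.09,121.76) → (116.08,110.42) → (105.76,105.64) → (96.45,112.18) → (97.46,123.52). Closed: final G1 returns to the first vertex.

**Shape 4** — `<polygon>` regular polygon, stroke `#000000` → cut (S917, F1014). Machine vertices: (101.92,85.58) → (77.65,81.55) → (66.31,103.39) → (83.58,120.92) → (105.59,109.91) → (101.92,85.58). Closed: final G1 returns to the first vertex.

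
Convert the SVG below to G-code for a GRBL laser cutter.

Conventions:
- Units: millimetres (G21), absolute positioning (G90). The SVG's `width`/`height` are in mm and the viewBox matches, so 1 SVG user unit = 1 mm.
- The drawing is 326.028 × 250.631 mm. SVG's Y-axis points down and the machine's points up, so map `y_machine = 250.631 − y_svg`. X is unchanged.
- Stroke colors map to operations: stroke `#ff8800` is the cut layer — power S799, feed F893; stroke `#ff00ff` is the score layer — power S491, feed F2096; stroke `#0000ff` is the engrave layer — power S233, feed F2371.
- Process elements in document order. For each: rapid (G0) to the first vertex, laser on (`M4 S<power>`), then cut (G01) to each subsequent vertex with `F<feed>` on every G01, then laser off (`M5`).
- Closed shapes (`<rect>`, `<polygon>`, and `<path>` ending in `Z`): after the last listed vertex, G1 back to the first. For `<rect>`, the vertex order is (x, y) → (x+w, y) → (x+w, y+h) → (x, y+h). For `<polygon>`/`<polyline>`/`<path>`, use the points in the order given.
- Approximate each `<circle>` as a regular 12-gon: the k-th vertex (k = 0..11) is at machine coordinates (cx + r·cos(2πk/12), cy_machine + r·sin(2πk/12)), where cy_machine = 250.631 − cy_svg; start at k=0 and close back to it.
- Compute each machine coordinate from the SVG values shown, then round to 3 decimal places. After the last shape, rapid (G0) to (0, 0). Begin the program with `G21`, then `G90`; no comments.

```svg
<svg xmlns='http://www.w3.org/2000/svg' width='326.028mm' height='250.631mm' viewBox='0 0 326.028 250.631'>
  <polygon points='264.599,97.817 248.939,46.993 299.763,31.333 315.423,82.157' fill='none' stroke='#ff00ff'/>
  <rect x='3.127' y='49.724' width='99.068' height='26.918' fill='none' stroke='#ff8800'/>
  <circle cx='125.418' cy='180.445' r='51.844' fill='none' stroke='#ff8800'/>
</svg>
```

viewBox `0 0 326.028 250.631` with mm width/height → 1 unit = 1 mm. Flip: y_m = 250.631 − y_svg.

**Shape 1** — `<polygon>` regular polygon, stroke `#ff00ff` → score (S491, F2096). Machine vertices: (264.599,152.814) → (248.939,203.638) → (299.763,219.298) → (315.423,168.474) → (264.599,152.814). Closed: final G1 returns to the first vertex.

**Shape 2** — `<rect>` rectangle, stroke `#ff8800` → cut (S799, F893). Machine vertices: (3.127,200.907) → (102.195,200.907) → (102.195,173.989) → (3.127,173.989) → (3.127,200.907). Closed: final G1 returns to the first vertex.

**Shape 3** — `<circle>` circle, stroke `#ff8800` → cut (S799, F893). Machine vertices: (177.262,70.186) → (170.316,96.108) → (151.340,115.084) → (125.418,122.030) → (99.496,115.084) → (80.520,96.108) → (73.574,70.186) → (80.520,44.264) → (99.496,25.288) → (125.418,18.342) → (151.340,25.288) → (170.316,44.264) → (177.262,70.186). Closed: final G1 returns to the first vertex.

G21
G90
G0 X264.599 Y152.814
M4 S491
G01 X248.939 Y203.638 F2096
G01 X299.763 Y219.298 F2096
G01 X315.423 Y168.474 F2096
G01 X264.599 Y152.814 F2096
M5
G0 X3.127 Y200.907
M4 S799
G01 X102.195 Y200.907 F893
G01 X102.195 Y173.989 F893
G01 X3.127 Y173.989 F893
G01 X3.127 Y200.907 F893
M5
G0 X177.262 Y70.186
M4 S799
G01 X170.316 Y96.108 F893
G01 X151.340 Y115.084 F893
G01 X125.418 Y122.030 F893
G01 X99.496 Y115.084 F893
G01 X80.520 Y96.108 F893
G01 X73.574 Y70.186 F893
G01 X80.520 Y44.264 F893
G01 X99.496 Y25.288 F893
G01 X125.418 Y18.342 F893
G01 X151.340 Y25.288 F893
G01 X170.316 Y44.264 F893
G01 X177.262 Y70.186 F893
M5
G0 X0.000 Y0.000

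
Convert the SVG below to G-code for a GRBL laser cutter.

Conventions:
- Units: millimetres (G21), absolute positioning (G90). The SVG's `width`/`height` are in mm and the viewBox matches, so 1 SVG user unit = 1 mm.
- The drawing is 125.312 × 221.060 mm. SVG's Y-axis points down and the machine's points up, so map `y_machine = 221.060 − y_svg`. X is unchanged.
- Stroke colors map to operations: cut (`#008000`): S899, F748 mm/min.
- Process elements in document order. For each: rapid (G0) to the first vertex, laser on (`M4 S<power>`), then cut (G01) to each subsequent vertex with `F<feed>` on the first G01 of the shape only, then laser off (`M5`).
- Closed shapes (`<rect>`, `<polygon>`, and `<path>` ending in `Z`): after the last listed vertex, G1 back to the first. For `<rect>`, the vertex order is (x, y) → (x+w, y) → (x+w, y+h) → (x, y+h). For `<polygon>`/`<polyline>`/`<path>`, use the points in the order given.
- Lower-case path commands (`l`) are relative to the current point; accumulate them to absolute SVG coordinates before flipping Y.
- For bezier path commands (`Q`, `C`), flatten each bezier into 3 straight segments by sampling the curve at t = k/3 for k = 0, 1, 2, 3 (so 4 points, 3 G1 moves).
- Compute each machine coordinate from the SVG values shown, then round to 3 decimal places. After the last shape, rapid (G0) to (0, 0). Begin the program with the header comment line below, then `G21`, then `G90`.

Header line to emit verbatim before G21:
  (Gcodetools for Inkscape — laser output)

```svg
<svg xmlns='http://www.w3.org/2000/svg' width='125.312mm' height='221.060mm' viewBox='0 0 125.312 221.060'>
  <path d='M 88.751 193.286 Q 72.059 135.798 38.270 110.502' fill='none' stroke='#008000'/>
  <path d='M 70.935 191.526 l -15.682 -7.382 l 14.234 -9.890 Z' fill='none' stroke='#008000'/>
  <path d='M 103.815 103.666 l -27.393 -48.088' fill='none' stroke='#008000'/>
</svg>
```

1 u = 1 mm; y_m = 221.060 − y.

[1] `<path>` quadratic bezier, #008000→cut S899 F748: (88.751,27.774) → (75.723,62.522) → (58.896,90.117) → (38.270,110.558)

[2] `<path>` regular polygon, #008000→cut S899 F748: (70.935,29.534) → (55.253,36.916) → (69.487,46.806) → (70.935,29.534) (closed)

[3] `<path>` line segment, #008000→cut S899 F748: (103.815,117.394) → (76.422,165.482)

(Gcodetools for Inkscape — laser output)
G21
G90
G0 X88.751 Y27.774
M4 S899
G01 X75.723 Y62.522 F748
G01 X58.896 Y90.117
G01 X38.270 Y110.558
M5
G0 X70.935 Y29.534
M4 S899
G01 X55.253 Y36.916 F748
G01 X69.487 Y46.806
G01 X70.935 Y29.534
M5
G0 X103.815 Y117.394
M4 S899
G01 X76.422 Y165.482 F748
M5
G0 X0.000 Y0.000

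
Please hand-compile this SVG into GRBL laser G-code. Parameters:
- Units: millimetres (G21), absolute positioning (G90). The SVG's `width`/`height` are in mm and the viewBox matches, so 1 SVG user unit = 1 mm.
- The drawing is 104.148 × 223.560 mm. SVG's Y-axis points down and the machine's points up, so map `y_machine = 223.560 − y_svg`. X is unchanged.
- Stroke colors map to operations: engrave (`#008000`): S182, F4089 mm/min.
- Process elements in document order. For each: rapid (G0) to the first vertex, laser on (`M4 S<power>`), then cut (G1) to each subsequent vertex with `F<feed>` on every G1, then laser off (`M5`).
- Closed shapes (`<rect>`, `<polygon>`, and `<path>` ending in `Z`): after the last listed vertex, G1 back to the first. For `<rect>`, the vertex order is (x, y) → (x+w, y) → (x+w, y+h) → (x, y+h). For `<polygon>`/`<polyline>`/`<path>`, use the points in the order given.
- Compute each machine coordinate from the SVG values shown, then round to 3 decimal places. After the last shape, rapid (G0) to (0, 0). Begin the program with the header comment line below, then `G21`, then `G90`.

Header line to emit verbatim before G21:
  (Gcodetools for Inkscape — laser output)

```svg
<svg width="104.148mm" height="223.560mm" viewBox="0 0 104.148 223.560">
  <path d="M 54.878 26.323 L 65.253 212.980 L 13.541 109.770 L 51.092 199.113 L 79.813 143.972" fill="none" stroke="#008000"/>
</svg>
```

(Gcodetools for Inkscape — laser output)
G21
G90
G0 X54.878 Y197.237
M4 S182
G1 X65.253 Y10.580 F4089
G1 X13.541 Y113.790 F4089
G1 X51.092 Y24.447 F4089
G1 X79.813 Y79.588 F4089
M5
G0 X0.000 Y0.000

1 u = 1 mm; y_m = 223.560 − y.

[1] `<path>` open polyline, #008000→engrave S182 F4089: (54.878,197.237) → (65.253,10.580) → (13.541,113.790) → (51.092,24.447) → (79.813,79.588)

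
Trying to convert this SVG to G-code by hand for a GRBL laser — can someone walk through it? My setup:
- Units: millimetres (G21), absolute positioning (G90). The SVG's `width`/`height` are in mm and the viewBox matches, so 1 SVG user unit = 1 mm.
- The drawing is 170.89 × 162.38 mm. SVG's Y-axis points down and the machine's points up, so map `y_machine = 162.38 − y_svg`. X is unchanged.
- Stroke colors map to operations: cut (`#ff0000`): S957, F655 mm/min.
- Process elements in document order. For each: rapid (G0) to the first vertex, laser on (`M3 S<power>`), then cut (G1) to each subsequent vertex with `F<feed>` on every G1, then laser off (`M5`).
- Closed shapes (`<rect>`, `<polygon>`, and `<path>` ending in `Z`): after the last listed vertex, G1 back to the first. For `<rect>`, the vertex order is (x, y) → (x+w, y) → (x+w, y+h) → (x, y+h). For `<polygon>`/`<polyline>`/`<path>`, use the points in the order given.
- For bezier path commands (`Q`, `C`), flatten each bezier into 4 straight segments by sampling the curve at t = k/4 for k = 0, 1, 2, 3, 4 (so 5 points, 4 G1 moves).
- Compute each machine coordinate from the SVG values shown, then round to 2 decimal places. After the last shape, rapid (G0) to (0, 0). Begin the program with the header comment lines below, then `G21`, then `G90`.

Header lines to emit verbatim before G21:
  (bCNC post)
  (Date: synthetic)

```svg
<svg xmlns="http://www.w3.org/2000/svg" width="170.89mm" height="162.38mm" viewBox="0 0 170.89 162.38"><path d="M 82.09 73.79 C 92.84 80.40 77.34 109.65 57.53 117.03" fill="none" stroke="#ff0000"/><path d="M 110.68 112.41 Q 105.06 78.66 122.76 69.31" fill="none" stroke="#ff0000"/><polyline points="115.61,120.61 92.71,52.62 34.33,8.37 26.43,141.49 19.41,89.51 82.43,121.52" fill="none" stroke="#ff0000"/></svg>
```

(bCNC post)
(Date: synthetic)
G21
G90
G0 X82.09 Y88.59
M3 S957
G1 X85.57 Y80.08 F655
G1 X81.27 Y67.26 F655
G1 X71.24 Y54.29 F655
G1 X57.53 Y45.35 F655
M5
G0 X110.68 Y49.97
M3 S957
G1 X109.33 Y65.32 F655
G1 X110.89 Y77.62 F655
G1 X115.37 Y86.87 F655
G1 X122.76 Y93.07 F655
M5
G0 X115.61 Y41.77
M3 S957
G1 X92.71 Y109.76 F655
G1 X34.33 Y154.01 F655
G1 X26.43 Y20.89 F655
G1 X19.41 Y72.87 F655
G1 X82.43 Y40.86 F655
M5
G0 X0.00 Y0.00

viewBox `0 0 170.89 162.38` with mm width/height → 1 unit = 1 mm. Flip: y_m = 162.38 − y_svg.

**Shape 1** — `<path>` cubic bezier, stroke `#ff0000` → cut (S957, F655). Control points (SVG): P0=(82.09,73.79), P1=(92.84,80.40), P2=(77.34,109.65), P3=(57.53,117.03); sampled at t=k/4. Machine vertices: (82.09,88.59) → (85.57,80.08) → (81.27,67.26) → (71.24,54.29) → (57.53,45.35). Open path.

**Shape 2** — `<path>` quadratic bezier, stroke `#ff0000` → cut (S957, F655). Control points (SVG): P0=(110.68,112.41), P1=(105.06,78.66), P2=(122.76,69.31); sampled at t=k/4. Machine vertices: (110.68,49.97) → (109.33,65.32) → (110.89,77.62) → (115.37,86.87) → (122.76,93.07). Open path.

**Shape 3** — `<polyline>` open polyline, stroke `#ff0000` → cut (S957, F655). Machine vertices: (115.61,41.77) → (92.71,109.76) → (34.33,154.01) → (26.43,20.89) → (19.41,72.87) → (82.43,40.86). Open path.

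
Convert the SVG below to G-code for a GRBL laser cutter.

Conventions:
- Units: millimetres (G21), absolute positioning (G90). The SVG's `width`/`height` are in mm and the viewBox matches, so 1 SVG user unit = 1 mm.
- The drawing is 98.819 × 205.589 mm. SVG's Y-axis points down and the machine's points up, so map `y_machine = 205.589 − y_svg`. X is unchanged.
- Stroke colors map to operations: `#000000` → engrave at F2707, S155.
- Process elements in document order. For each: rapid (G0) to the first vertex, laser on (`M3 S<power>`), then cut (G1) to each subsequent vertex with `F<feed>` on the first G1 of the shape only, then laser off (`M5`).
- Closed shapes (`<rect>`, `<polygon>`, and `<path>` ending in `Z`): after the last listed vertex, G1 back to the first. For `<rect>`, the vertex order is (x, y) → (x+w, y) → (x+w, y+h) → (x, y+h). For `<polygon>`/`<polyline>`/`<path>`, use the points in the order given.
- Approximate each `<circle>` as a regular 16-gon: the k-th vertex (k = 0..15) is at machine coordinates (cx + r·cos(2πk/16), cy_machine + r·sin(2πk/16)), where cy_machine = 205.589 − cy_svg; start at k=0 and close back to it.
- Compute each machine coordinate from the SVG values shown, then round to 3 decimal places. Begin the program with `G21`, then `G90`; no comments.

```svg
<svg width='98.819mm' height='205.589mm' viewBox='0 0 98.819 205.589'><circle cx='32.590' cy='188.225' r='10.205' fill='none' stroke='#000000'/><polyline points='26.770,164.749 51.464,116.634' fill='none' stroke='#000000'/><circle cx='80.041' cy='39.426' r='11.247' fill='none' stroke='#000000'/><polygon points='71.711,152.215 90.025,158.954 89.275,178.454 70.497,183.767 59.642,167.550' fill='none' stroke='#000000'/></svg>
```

1 u = 1 mm; y_m = 205.589 − y.

[1] `<circle>` circle, #000000→engrave S155 F2707: (42.795,17.364) → (42.018,21.269) → (39.806,24.580) → (36.495,26.792) → (32.590,27.569) → (28.685,26.792) → (25.374,24.580) → (23.162,21.269) → (22.385,17.364) → (23.162,13.459) → (25.374,10.148) → (28.685,7.936) → (32.590,7.159) → (36.495,7.936) → (39.806,10.148) → (42.018,13.459) → (42.795,17.364) (closed)

[2] `<polyline>` line segment, #000000→engrave S155 F2707: (26.770,40.840) → (51.464,88.955)

[3] `<circle>` circle, #000000→engrave S155 F2707: (91.288,166.163) → (90.432,170.467) → (87.994,174.116) → (84.345,176.554) → (80.041,177.410) → (75.737,176.554) → (72.088,174.116) → (69.650,170.467) → (68.794,166.163) → (69.650,161.859) → (72.088,158.210) → (75.737,155.772) → (80.041,154.916) → (84.345,155.772) → (87.994,158.210) → (90.432,161.859) → (91.288,166.163) (closed)

[4] `<polygon>` regular polygon, #000000→engrave S155 F2707: (71.711,53.374) → (90.025,46.635) → (89.275,27.135) → (70.497,21.822) → (59.642,38.039) → (71.711,53.374) (closed)

G21
G90
G0 X42.795 Y17.364
M3 S155
G1 X42.018 Y21.269 F2707
G1 X39.806 Y24.580
G1 X36.495 Y26.792
G1 X32.590 Y27.569
G1 X28.685 Y26.792
G1 X25.374 Y24.580
G1 X23.162 Y21.269
G1 X22.385 Y17.364
G1 X23.162 Y13.459
G1 X25.374 Y10.148
G1 X28.685 Y7.936
G1 X32.590 Y7.159
G1 X36.495 Y7.936
G1 X39.806 Y10.148
G1 X42.018 Y13.459
G1 X42.795 Y17.364
M5
G0 X26.770 Y40.840
M3 S155
G1 X51.464 Y88.955 F2707
M5
G0 X91.288 Y166.163
M3 S155
G1 X90.432 Y170.467 F2707
G1 X87.994 Y174.116
G1 X84.345 Y176.554
G1 X80.041 Y177.410
G1 X75.737 Y176.554
G1 X72.088 Y174.116
G1 X69.650 Y170.467
G1 X68.794 Y166.163
G1 X69.650 Y161.859
G1 X72.088 Y158.210
G1 X75.737 Y155.772
G1 X80.041 Y154.916
G1 X84.345 Y155.772
G1 X87.994 Y158.210
G1 X90.432 Y161.859
G1 X91.288 Y166.163
M5
G0 X71.711 Y53.374
M3 S155
G1 X90.025 Y46.635 F2707
G1 X89.275 Y27.135
G1 X70.497 Y21.822
G1 X59.642 Y38.039
G1 X71.711 Y53.374
M5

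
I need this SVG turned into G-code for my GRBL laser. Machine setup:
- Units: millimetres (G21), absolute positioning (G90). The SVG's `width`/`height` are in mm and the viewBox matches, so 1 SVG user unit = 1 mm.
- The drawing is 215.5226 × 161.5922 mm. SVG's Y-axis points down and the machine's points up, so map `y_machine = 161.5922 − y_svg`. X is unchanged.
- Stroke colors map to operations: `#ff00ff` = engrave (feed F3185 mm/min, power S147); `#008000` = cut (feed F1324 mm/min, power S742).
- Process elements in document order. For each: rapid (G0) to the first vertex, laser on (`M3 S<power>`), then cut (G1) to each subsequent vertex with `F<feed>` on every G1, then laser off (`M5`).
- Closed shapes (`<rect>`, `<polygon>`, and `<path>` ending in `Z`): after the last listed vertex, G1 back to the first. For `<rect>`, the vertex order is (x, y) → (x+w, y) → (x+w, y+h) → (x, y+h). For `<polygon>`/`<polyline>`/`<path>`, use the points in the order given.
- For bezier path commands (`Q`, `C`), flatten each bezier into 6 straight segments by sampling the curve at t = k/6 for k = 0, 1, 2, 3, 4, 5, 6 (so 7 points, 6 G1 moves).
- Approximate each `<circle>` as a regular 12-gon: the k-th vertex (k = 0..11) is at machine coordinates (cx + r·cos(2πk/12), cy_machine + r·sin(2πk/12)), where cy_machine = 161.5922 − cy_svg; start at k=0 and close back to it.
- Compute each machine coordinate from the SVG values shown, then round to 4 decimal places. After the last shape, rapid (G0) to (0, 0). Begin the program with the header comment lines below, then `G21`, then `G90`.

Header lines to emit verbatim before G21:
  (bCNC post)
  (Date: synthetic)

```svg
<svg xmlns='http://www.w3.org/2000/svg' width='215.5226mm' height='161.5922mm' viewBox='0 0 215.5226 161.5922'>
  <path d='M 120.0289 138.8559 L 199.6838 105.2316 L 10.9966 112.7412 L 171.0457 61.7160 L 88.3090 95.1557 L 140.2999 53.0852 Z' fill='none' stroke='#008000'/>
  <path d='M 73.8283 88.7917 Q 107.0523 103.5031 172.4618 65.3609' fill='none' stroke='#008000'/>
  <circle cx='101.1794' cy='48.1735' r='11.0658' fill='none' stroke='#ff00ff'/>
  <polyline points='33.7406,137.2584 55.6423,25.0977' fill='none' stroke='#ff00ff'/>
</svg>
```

viewBox `0 0 215.5226 161.5922` with mm width/height → 1 unit = 1 mm. Flip: y_m = 161.5922 − y_svg.

**Shape 1** — `<path>` closed polygon, stroke `#008000` → cut (S742, F1324). Machine vertices: (120.0289,22.7363) → (199.6838,56.3606) → (10.9966,48.8510) → (171.0457,99.8762) → (88.3090,66.4365) → (140.2999,108.5070) → (120.0289,22.7363). Closed: final G1 returns to the first vertex.

**Shape 2** — `<path>` quadratic bezier, stroke `#008000` → cut (S742, F1324). Control points (SVG): P0=(73.8283,88.7917), P1=(107.0523,103.5031), P2=(172.4618,65.3609); sampled at t=k/6. Machine vertices: (73.8283,72.8005) → (85.7970,69.3649) → (99.5538,68.8655) → (115.0987,71.3025) → (132.4316,76.6758) → (151.5527,84.9854) → (172.4618,96.2313). Open path.

**Shape 3** — `<circle>` circle, stroke `#ff00ff` → engrave (S147, F3185). Machine vertices: (112.2452,113.4187) → (110.7627,118.9516) → (106.7123,123.0020) → (101.1794,124.4845) → (95.6465,123.0020) → (91.5961,118.9516) → (90.1136,113.4187) → (91.5961,107.8858) → (95.6465,103.8354) → (101.1794,102.3529) → (106.7123,103.8354) → (110.7627,107.8858) → (112.2452,113.4187). Closed: final G1 returns to the first vertex.

**Shape 4** — `<polyline>` line segment, stroke `#ff00ff` → engrave (S147, F3185). Machine vertices: (33.7406,24.3338) → (55.6423,136.4945). Open path.

(bCNC post)
(Date: synthetic)
G21
G90
G0 X120.0289 Y22.7363
M3 S742
G1 X199.6838 Y56.3606 F1324
G1 X10.9966 Y48.8510 F1324
G1 X171.0457 Y99.8762 F1324
G1 X88.3090 Y66.4365 F1324
G1 X140.2999 Y108.5070 F1324
G1 X120.0289 Y22.7363 F1324
M5
G0 X73.8283 Y72.8005
M3 S742
G1 X85.7970 Y69.3649 F1324
G1 X99.5538 Y68.8655 F1324
G1 X115.0987 Y71.3025 F1324
G1 X132.4316 Y76.6758 F1324
G1 X151.5527 Y84.9854 F1324
G1 X172.4618 Y96.2313 F1324
M5
G0 X112.2452 Y113.4187
M3 S147
G1 X110.7627 Y118.9516 F3185
G1 X106.7123 Y123.0020 F3185
G1 X101.1794 Y124.4845 F3185
G1 X95.6465 Y123.0020 F3185
G1 X91.5961 Y118.9516 F3185
G1 X90.1136 Y113.4187 F3185
G1 X91.5961 Y107.8858 F3185
G1 X95.6465 Y103.8354 F3185
G1 X101.1794 Y102.3529 F3185
G1 X106.7123 Y103.8354 F3185
G1 X110.7627 Y107.8858 F3185
G1 X112.2452 Y113.4187 F3185
M5
G0 X33.7406 Y24.3338
M3 S147
G1 X55.6423 Y136.4945 F3185
M5
G0 X0.0000 Y0.0000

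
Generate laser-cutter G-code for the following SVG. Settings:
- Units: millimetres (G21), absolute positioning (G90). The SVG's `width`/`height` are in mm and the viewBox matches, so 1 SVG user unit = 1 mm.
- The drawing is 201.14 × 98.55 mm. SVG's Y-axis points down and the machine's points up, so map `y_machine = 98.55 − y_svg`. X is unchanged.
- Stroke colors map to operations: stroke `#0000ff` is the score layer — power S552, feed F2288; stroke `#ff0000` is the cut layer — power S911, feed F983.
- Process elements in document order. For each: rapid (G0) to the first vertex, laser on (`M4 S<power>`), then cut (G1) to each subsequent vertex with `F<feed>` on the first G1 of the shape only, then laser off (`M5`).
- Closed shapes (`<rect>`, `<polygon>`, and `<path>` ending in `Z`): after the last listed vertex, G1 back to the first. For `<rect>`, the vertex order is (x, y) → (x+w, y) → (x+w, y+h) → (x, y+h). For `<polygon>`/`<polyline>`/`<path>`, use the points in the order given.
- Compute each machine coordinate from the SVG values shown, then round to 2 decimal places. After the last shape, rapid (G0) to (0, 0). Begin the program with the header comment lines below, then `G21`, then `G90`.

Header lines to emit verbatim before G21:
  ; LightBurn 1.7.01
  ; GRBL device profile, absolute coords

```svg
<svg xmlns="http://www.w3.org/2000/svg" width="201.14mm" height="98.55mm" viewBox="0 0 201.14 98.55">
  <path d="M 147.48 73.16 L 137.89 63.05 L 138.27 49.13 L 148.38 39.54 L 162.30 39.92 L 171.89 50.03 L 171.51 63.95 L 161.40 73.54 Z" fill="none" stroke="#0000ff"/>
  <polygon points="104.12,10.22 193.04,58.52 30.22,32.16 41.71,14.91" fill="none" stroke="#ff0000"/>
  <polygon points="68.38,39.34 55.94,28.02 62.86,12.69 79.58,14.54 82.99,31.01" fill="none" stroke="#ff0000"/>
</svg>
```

1 u = 1 mm; y_m = 98.55 − y.

[1] `<path>` regular polygon, #0000ff→score S552 F2288: (147.48,25.39) → (137.89,35.50) → (138.27,49.42) → (148.38,59.01) → (162.30,58.63) → (171.89,48.52) → (171.51,34.60) → (161.40,25.01) → (147.48,25.39) (closed)

[2] `<polygon>` closed polygon, #ff0000→cut S911 F983: (104.12,88.33) → (193.04,40.03) → (30.22,66.39) → (41.71,83.64) → (104.12,88.33) (closed)

[3] `<polygon>` regular polygon, #ff0000→cut S911 F983: (68.38,59.21) → (55.94,70.53) → (62.86,85.86) → (79.58,84.01) → (82.99,67.54) → (68.38,59.21) (closed)

; LightBurn 1.7.01
; GRBL device profile, absolute coords
G21
G90
G0 X147.48 Y25.39
M4 S552
G1 X137.89 Y35.50 F2288
G1 X138.27 Y49.42
G1 X148.38 Y59.01
G1 X162.30 Y58.63
G1 X171.89 Y48.52
G1 X171.51 Y34.60
G1 X161.40 Y25.01
G1 X147.48 Y25.39
M5
G0 X104.12 Y88.33
M4 S911
G1 X193.04 Y40.03 F983
G1 X30.22 Y66.39
G1 X41.71 Y83.64
G1 X104.12 Y88.33
M5
G0 X68.38 Y59.21
M4 S911
G1 X55.94 Y70.53 F983
G1 X62.86 Y85.86
G1 X79.58 Y84.01
G1 X82.99 Y67.54
G1 X68.38 Y59.21
M5
G0 X0.00 Y0.00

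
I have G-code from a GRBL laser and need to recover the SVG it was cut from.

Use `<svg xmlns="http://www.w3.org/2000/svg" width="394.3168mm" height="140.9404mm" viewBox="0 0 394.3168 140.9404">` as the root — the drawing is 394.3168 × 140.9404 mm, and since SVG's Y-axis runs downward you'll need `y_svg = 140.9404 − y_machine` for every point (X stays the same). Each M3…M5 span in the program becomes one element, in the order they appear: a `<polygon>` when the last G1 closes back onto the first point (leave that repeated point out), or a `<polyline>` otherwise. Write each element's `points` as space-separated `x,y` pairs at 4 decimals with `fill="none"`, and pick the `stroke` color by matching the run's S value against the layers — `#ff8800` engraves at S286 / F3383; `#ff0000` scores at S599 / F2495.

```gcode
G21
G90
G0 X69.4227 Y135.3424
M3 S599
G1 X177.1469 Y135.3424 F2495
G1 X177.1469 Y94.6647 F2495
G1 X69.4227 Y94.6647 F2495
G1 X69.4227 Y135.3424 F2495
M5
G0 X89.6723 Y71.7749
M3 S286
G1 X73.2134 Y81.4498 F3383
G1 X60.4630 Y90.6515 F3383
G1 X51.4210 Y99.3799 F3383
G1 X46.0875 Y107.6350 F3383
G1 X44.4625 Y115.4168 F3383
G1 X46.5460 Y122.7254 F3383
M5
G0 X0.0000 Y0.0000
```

Machine Y-up, SVG Y-down with viewBox height 140.9404, so y_svg = 140.9404 − y_machine; X carries over.

Run 1: the run's S599 means `#ff0000` (score). The run returns to its start, so emit a `<polygon>` with points (Y-flipped): 69.4227,5.5980 177.1469,5.5980 177.1469,46.2757 69.4227,46.2757.

Run 2: the run's S286 means `#ff8800` (engrave). The run is open, so emit a `<polyline>` with points (Y-flipped): 89.6723,69.1655 73.2134,59.4906 60.4630,50.2889 51.4210,41.5605 46.0875,33.3054 44.4625,25.5236 46.5460,18.2150.

<svg xmlns="http://www.w3.org/2000/svg" width="394.3168mm" height="140.9404mm" viewBox="0 0 394.3168 140.9404">
  <polygon points="69.4227,5.5980 177.1469,5.5980 177.1469,46.2757 69.4227,46.2757" fill="none" stroke="#ff0000"/>
  <polyline points="89.6723,69.1655 73.2134,59.4906 60.4630,50.2889 51.4210,41.5605 46.0875,33.3054 44.4625,25.5236 46.5460,18.2150" fill="none" stroke="#ff8800"/>
</svg>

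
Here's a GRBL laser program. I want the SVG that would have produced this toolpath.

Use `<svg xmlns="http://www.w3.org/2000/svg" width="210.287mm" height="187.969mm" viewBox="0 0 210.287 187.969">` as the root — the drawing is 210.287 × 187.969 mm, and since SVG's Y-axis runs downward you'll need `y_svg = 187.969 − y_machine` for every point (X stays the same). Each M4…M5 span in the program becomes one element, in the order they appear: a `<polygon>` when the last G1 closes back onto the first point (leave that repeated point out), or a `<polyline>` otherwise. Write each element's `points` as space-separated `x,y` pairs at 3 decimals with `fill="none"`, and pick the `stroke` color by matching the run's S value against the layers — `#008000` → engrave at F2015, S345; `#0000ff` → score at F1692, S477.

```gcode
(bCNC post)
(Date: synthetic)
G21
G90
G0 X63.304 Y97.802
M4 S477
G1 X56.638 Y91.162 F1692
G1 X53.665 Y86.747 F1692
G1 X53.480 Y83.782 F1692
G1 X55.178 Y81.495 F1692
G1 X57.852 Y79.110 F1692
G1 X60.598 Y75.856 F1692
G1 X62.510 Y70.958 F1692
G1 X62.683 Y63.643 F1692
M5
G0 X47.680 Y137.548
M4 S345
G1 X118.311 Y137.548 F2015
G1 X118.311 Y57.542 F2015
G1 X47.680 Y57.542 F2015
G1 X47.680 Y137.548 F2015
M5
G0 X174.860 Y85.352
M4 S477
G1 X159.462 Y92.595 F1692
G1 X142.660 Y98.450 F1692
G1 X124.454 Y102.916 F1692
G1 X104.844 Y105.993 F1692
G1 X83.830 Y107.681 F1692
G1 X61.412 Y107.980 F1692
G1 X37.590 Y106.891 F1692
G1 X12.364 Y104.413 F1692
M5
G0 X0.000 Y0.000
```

Machine Y-up, SVG Y-down with viewBox height 187.969, so y_svg = 187.969 − y_machine; X carries over.

Run 1: the run's S477 means `#0000ff` (score). The run is open, so emit a `<polyline>` with points (Y-flipped): 63.304,90.167 56.638,96.807 53.665,101.222 53.480,104.187 55.178,106.474 57.852,108.859 60.598,112.113 62.510,117.011 62.683,124.326.

Run 2: the run's S345 means `#008000` (engrave). The run returns to its start, so emit a `<polygon>` with points (Y-flipped): 47.680,50.421 118.311,50.421 118.311,130.427 47.680,130.427.

Run 3: power S477 maps to stroke `#0000ff` (score). The run is open, so emit a `<polyline>` with points (Y-flipped): 174.860,102.617 159.462,95.374 142.660,89.519 124.454,85.053 104.844,81.976 83.830,80.288 61.412,79.989 37.590,81.078 12.364,83.556.

<svg xmlns="http://www.w3.org/2000/svg" width="210.287mm" height="187.969mm" viewBox="0 0 210.287 187.969">
  <polyline points="63.304,90.167 56.638,96.807 53.665,101.222 53.480,104.187 55.178,106.474 57.852,108.859 60.598,112.113 62.510,117.011 62.683,124.326" fill="none" stroke="#0000ff"/>
  <polygon points="47.680,50.421 118.311,50.421 118.311,130.427 47.680,130.427" fill="none" stroke="#008000"/>
  <polyline points="174.860,102.617 159.462,95.374 142.660,89.519 124.454,85.053 104.844,81.976 83.830,80.288 61.412,79.989 37.590,81.078 12.364,83.556" fill="none" stroke="#0000ff"/>
</svg>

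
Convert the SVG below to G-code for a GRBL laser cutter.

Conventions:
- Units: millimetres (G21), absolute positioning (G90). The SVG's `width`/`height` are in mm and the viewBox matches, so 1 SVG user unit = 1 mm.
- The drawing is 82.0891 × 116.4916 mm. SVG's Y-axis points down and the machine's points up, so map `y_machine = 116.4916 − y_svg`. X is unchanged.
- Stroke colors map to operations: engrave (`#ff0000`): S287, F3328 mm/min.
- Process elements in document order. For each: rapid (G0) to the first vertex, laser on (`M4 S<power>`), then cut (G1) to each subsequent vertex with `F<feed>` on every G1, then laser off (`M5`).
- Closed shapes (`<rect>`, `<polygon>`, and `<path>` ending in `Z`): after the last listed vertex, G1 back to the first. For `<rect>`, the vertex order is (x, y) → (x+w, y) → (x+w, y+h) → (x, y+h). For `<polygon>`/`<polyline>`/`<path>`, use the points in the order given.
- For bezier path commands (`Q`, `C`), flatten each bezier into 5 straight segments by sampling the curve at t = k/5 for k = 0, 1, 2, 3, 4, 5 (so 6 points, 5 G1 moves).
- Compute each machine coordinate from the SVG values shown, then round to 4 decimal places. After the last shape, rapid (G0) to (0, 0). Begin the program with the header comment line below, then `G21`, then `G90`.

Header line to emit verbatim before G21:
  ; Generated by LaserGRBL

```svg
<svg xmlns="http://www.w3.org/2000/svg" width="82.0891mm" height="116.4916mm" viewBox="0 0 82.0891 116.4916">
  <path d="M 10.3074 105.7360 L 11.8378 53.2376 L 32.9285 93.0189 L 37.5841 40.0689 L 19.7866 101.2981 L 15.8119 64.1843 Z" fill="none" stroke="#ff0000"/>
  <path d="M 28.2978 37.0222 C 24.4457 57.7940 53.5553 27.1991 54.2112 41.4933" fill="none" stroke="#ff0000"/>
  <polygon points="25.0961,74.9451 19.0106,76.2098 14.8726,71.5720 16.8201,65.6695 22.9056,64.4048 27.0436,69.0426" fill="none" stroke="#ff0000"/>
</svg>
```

; Generated by LaserGRBL
G21
G90
G0 X10.3074 Y10.7556
M4 S287
G1 X11.8378 Y63.2540 F3328
G1 X32.9285 Y23.4727 F3328
G1 X37.5841 Y76.4227 F3328
G1 X19.7866 Y15.1935 F3328
G1 X15.8119 Y52.3073 F3328
G1 X10.3074 Y10.7556 F3328
M5
G0 X28.2978 Y79.4694
M4 S287
G1 X29.4506 Y72.4003 F3328
G1 X35.5663 Y73.0389 F3328
G1 X43.6969 Y76.7649 F3328
G1 X50.8945 Y78.9582 F3328
G1 X54.2112 Y74.9983 F3328
M5
G0 X25.0961 Y41.5465
M4 S287
G1 X19.0106 Y40.2818 F3328
G1 X14.8726 Y44.9196 F3328
G1 X16.8201 Y50.8221 F3328
G1 X22.9056 Y52.0868 F3328
G1 X27.0436 Y47.4490 F3328
G1 X25.0961 Y41.5465 F3328
M5
G0 X0.0000 Y0.0000

viewBox `0 0 82.0891 116.4916` with mm width/height → 1 unit = 1 mm. Flip: y_m = 116.4916 − y_svg.

**Shape 1** — `<path>` closed polygon, stroke `#ff0000` → engrave (S287, F3328). Machine vertices: (10.3074,10.7556) → (11.8378,63.2540) → (32.9285,23.4727) → (37.5841,76.4227) → (19.7866,15.1935) → (15.8119,52.3073) → (10.3074,10.7556). Closed: final G1 returns to the first vertex.

**Shape 2** — `<path>` cubic bezier, stroke `#ff0000` → engrave (S287, F3328). Control points (SVG): P0=(28.2978,37.0222), P1=(24.4457,57.7940), P2=(53.5553,27.1991), P3=(54.2112,41.4933); sampled at t=k/5. Machine vertices: (28.2978,79.4694) → (29.4506,72.4003) → (35.5663,73.0389) → (43.6969,76.7649) → (50.8945,78.9582) → (54.2112,74.9983). Open path.

**Shape 3** — `<polygon>` regular polygon, stroke `#ff0000` → engrave (S287, F3328). Machine vertices: (25.0961,41.5465) → (19.0106,40.2818) → (14.8726,44.9196) → (16.8201,50.8221) → (22.9056,52.0868) → (27.0436,47.4490) → (25.0961,41.5465). Closed: final G1 returns to the first vertex.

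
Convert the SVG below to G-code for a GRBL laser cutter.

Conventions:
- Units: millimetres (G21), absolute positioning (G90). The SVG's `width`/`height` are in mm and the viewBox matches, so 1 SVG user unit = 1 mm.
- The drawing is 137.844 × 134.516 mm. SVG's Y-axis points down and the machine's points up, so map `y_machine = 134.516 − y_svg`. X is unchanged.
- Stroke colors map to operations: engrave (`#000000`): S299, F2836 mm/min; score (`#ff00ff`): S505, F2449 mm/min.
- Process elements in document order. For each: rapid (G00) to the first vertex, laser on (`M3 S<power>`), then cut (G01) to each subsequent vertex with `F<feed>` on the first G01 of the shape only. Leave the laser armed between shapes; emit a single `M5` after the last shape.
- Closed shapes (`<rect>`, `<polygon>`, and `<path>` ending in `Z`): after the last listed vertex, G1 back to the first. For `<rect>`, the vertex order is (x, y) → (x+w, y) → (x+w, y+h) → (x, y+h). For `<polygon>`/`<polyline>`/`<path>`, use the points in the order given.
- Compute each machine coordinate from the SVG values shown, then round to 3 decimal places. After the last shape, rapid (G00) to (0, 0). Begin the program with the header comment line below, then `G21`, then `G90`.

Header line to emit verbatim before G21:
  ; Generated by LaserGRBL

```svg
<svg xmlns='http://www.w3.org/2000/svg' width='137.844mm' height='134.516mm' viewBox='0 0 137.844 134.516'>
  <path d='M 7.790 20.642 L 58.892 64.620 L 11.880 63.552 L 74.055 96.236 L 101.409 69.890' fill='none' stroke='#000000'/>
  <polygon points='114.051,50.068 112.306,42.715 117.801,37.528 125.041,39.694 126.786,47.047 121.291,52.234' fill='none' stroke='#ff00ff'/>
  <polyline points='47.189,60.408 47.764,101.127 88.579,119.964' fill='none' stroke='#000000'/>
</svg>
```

viewBox `0 0 137.844 134.516` with mm width/height → 1 unit = 1 mm. Flip: y_m = 134.516 − y_svg.

**Shape 1** — `<path>` open polyline, stroke `#000000` → engrave (S299, F2836). Machine vertices: (7.790,113.874) → (58.892,69.896) → (11.880,70.964) → (74.055,38.280) → (101.409,64.626). Open path.

**Shape 2** — `<polygon>` regular polygon, stroke `#ff00ff` → score (S505, F2449). Machine vertices: (114.051,84.448) → (112.306,91.801) → (117.801,96.988) → (125.041,94.822) → (126.786,87.469) → (121.291,82.282) → (114.051,84.448). Closed: final G1 returns to the first vertex.

**Shape 3** — `<polyline>` open polyline, stroke `#000000` → engrave (S299, F2836). Machine vertices: (47.189,74.108) → (47.764,33.389) → (88.579,14.552). Open path.

; Generated by LaserGRBL
G21
G90
G00 X7.790 Y113.874
M3 S299
G01 X58.892 Y69.896 F2836
G01 X11.880 Y70.964
G01 X74.055 Y38.280
G01 X101.409 Y64.626
G00 X114.051 Y84.448
M3 S505
G01 X112.306 Y91.801 F2449
G01 X117.801 Y96.988
G01 X125.041 Y94.822
G01 X126.786 Y87.469
G01 X121.291 Y82.282
G01 X114.051 Y84.448
G00 X47.189 Y74.108
M3 S299
G01 X47.764 Y33.389 F2836
G01 X88.579 Y14.552
M5
G00 X0.000 Y0.000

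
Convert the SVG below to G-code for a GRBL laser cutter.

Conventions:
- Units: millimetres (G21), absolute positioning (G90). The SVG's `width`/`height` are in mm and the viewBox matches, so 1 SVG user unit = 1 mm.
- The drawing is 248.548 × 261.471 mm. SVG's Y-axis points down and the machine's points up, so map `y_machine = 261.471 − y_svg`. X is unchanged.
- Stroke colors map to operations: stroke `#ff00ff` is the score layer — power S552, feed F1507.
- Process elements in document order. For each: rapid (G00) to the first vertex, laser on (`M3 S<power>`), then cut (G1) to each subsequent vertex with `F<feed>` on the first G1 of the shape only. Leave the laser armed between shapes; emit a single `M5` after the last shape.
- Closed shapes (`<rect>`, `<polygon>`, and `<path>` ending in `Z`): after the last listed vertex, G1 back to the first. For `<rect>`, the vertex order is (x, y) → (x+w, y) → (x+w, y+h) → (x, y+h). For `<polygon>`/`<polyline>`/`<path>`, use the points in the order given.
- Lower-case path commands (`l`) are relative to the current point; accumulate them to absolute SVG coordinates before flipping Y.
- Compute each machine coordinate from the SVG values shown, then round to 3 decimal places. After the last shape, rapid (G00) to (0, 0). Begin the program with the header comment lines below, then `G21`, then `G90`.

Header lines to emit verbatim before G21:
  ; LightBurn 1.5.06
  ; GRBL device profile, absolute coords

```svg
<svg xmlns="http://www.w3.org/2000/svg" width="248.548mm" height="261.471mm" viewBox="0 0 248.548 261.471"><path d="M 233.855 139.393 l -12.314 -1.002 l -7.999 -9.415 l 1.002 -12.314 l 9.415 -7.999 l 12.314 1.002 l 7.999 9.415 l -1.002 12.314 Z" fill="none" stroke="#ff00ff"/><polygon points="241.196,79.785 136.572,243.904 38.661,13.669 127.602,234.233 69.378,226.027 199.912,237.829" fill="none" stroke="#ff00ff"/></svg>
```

; LightBurn 1.5.06
; GRBL device profile, absolute coords
G21
G90
G00 X233.855 Y122.078
M3 S552
G1 X221.541 Y123.080 F1507
G1 X213.542 Y132.495
G1 X214.544 Y144.809
G1 X223.959 Y152.808
G1 X236.273 Y151.806
G1 X244.272 Y142.391
G1 X243.270 Y130.077
G1 X233.855 Y122.078
G00 X241.196 Y181.686
M3 S552
G1 X136.572 Y17.567 F1507
G1 X38.661 Y247.802
G1 X127.602 Y27.238
G1 X69.378 Y35.444
G1 X199.912 Y23.642
G1 X241.196 Y181.686
M5
G00 X0.000 Y0.000

viewBox `0 0 248.548 261.471` with mm width/height → 1 unit = 1 mm. Flip: y_m = 261.471 − y_svg.

**Shape 1** — `<path>` regular polygon, stroke `#ff00ff` → score (S552, F1507). Machine vertices: (233.855,122.078) → (221.541,123.080) → (213.542,132.495) → (214.544,144.809) → (223.959,152.808) → (236.273,151.806) → (244.272,142.391) → (243.270,130.077) → (233.855,122.078). Closed: final G1 returns to the first vertex.

**Shape 2** — `<polygon>` closed polygon, stroke `#ff00ff` → score (S552, F1507). Machine vertices: (241.196,181.686) → (136.572,17.567) → (38.661,247.802) → (127.602,27.238) → (69.378,35.444) → (199.912,23.642) → (241.196,181.686). Closed: final G1 returns to the first vertex.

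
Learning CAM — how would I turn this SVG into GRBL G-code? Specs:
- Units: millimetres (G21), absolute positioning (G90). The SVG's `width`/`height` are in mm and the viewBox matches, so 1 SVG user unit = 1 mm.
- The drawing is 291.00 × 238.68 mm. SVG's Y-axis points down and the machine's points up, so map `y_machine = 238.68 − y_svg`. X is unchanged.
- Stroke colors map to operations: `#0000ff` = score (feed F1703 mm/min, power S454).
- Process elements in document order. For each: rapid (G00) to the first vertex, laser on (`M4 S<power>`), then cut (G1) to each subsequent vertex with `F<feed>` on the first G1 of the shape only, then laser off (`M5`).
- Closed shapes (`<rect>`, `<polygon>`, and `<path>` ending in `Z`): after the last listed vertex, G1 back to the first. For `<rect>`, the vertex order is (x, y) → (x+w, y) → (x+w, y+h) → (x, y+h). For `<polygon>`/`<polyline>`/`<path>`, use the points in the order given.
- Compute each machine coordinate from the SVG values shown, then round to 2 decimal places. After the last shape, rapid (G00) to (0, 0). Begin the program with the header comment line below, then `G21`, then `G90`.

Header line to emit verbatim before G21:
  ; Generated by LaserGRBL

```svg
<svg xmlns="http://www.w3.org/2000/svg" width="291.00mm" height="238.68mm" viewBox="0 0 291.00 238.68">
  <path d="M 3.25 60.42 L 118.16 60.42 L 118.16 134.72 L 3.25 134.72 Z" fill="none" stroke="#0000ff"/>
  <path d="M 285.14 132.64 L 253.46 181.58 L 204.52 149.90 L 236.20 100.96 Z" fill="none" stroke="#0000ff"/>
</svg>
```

viewBox `0 0 291.00 238.68` with mm width/height → 1 unit = 1 mm. Flip: y_m = 238.68 − y_svg.

**Shape 1** — `<path>` rectangle, stroke `#0000ff` → score (S454, F1703). Machine vertices: (3.25,178.26) → (118.16,178.26) → (118.16,103.96) → (3.25,103.96) → (3.25,178.26). Closed: final G1 returns to the first vertex.

**Shape 2** — `<path>` regular polygon, stroke `#0000ff` → score (S454, F1703). Machine vertices: (285.14,106.04) → (253.46,57.10) → (204.52,88.78) → (236.20,137.72) → (285.14,106.04). Closed: final G1 returns to the first vertex.

; Generated by LaserGRBL
G21
G90
G00 X3.25 Y178.26
M4 S454
G1 X118.16 Y178.26 F1703
G1 X118.16 Y103.96
G1 X3.25 Y103.96
G1 X3.25 Y178.26
M5
G00 X285.14 Y106.04
M4 S454
G1 X253.46 Y57.10 F1703
G1 X204.52 Y88.78
G1 X236.20 Y137.72
G1 X285.14 Y106.04
M5
G00 X0.00 Y0.00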